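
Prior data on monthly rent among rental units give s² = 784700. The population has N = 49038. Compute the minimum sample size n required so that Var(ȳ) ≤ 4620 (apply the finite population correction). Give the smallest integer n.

Without fpc, n₀ = s²/D = 784700/4620 = 169.8485.
With fpc, (1 − n/N)·s²/n ≤ D requires n ≥ n₀/(1 + n₀/N) = 169.8485/(1 + 169.8485/49038) = 169.2622.
Rounding up, n = 170.

170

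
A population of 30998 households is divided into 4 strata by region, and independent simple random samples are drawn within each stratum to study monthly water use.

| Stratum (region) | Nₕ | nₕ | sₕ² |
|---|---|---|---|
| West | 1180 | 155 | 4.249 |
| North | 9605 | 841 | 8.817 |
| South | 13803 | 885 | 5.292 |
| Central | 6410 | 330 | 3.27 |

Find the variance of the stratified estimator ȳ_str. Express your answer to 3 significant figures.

0.00246

Var(ȳ_str) = Σₕ Wₕ²(1 − fₕ)sₕ²/nₕ with Wₕ = Nₕ/N, N = 30998.
West: Wₕ = 0.03806697; term = 0.03806697²·(1 − 0.13135593)·4.249/155 = 3.4505916 × 10^-5.
North: Wₕ = 0.30985870; term = 0.30985870²·(1 − 0.08755856)·8.817/841 = 9.1845363 × 10^-4.
South: Wₕ = 0.44528679; term = 0.44528679²·(1 − 0.06411650)·5.292/885 = 0.0011096295.
Central: Wₕ = 0.20678753; term = 0.20678753²·(1 − 0.05148206)·3.27/330 = 4.0190932 × 10^-4.
Sum = 0.0024644984.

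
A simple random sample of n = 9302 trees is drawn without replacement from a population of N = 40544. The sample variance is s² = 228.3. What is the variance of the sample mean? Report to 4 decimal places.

0.0189

Under SRS without replacement, Var(ȳ) = (1 − f)·s²/n with f = n/N = 9302/40544 = 0.22942976.
Var(ȳ) = (1 − 0.22942976)·228.3/9302 = 0.77057024·0.024543109 = 0.01891219.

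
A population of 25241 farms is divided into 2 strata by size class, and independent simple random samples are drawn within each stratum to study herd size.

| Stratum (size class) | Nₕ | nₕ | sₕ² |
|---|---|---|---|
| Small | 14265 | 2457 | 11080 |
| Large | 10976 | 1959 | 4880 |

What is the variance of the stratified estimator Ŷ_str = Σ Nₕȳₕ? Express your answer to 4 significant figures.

Var(Ŷ_str) = Σₕ Nₕ²(1 − fₕ)sₕ²/nₕ.
Small: 14265²·(1 − 2457/14265)·11080/2457 = 7.595961 × 10^8.
Large: 10976²·(1 − 1959/10976)·4880/1959 = 2.4654236 × 10^8.
Sum = 1.0061385 × 10^9.

1.006 × 10^9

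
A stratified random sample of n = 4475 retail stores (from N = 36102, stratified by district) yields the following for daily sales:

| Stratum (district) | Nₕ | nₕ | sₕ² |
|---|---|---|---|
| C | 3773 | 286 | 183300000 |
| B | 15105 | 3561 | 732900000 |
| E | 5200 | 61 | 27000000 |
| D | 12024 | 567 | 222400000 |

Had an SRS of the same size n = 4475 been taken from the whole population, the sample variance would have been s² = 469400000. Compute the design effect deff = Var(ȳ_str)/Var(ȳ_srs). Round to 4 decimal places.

0.9200

Var(ȳ_str) = Σ Wₕ²(1−fₕ)sₕ²/nₕ with Wₕ = Nₕ/36102:
  C: (3773/36102)²·(1−286/3773)·183300000/286 = 6469.529
  B: (15105/36102)²·(1−3561/15105)·732900000/3561 = 27535.139
  E: (5200/36102)²·(1−61/5200)·27000000/61 = 9075.1407
  D: (12024/36102)²·(1−567/12024)·222400000/567 = 41458.07
  → Var(ȳ_str) = 84537.879.
Var(ȳ_srs) = (1 − 4475/36102)·469400000/4475 = 91891.805.
deff = 84537.879 / 91891.805 = 0.9200.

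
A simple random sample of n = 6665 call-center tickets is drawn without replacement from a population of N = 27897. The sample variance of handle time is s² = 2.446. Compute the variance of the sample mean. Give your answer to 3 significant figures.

2.79 × 10^-4

Under SRS without replacement, Var(ȳ) = (1 − f)·s²/n with f = n/N = 6665/27897 = 0.23891458.
Var(ȳ) = (1 − 0.23891458)·2.446/6665 = 0.76108542·3.6699175 × 10^-4 = 2.7931207 × 10^-4.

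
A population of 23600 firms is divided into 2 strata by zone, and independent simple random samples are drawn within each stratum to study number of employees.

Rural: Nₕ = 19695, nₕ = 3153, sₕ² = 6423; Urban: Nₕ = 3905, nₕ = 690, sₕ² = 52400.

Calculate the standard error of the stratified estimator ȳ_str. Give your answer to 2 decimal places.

Var(ȳ_str) = Σₕ Wₕ²(1 − fₕ)sₕ²/nₕ with Wₕ = Nₕ/N, N = 23600.
Rural: Wₕ = 0.83453390; term = 0.83453390²·(1 − 0.16009139)·6423/3153 = 1.1916095.
Urban: Wₕ = 0.16546610; term = 0.16546610²·(1 − 0.17669654)·52400/690 = 1.7118283.
Sum = 2.9034378.
SE = √(2.9034378) = 1.70.

1.70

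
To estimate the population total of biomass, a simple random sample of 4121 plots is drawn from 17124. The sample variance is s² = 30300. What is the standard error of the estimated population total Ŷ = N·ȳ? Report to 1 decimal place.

40461.7

Var(Ŷ) = N²·Var(ȳ) = N²·(1 − n/N)·s²/n.
f = 4121/17124 = 0.24065639; Var(ȳ) = 0.75934361·30300/4121 = 5.5831379.
Var(Ŷ) = 17124² · 5.5831379 = 1.6371512 × 10^9.
SE(Ŷ) = √(1.6371512 × 10^9) = 40461.7.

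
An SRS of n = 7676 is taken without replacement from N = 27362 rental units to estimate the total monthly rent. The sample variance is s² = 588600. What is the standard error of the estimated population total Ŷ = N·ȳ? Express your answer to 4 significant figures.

Var(Ŷ) = N²·Var(ȳ) = N²·(1 − n/N)·s²/n.
f = 7676/27362 = 0.28053505; Var(ȳ) = 0.71946495·588600/7676 = 55.168977.
Var(Ŷ) = 27362² · 55.168977 = 4.1303857 × 10^10.
SE(Ŷ) = √(4.1303857 × 10^10) = 203200.

203200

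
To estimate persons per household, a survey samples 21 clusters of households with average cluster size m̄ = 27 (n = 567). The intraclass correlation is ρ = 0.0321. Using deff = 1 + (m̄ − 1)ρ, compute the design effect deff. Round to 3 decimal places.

1.835

deff = 1 + (27 − 1)·0.0321 = 1 + 0.8346 = 1.8346.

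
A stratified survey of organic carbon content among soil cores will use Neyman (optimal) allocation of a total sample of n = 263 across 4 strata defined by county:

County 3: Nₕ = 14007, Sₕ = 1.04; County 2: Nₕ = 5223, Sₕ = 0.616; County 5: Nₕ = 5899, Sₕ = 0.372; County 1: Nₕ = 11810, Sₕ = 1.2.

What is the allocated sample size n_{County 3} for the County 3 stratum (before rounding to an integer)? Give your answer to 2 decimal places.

Neyman allocation: nₕ = n·NₕSₕ / Σⱼ NⱼSⱼ.
Σ NⱼSⱼ = 14007·1.04 + 5223·0.616 + 5899·0.372 + 11810·1.2 = 34151.076.
n_{County 3} = 263·14007·1.04 / 34151.076 = 112.18.

112.18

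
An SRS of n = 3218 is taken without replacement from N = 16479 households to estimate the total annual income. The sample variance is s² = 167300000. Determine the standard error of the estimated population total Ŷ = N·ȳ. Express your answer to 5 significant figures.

Var(Ŷ) = N²·Var(ȳ) = N²·(1 − n/N)·s²/n.
f = 3218/16479 = 0.19527884; Var(ȳ) = 0.80472116·167300000/3218 = 41836.498.
Var(Ŷ) = 16479² · 41836.498 = 1.1361012 × 10^13.
SE(Ŷ) = √(1.1361012 × 10^13) = 3.3706 × 10^6.

3.3706 × 10^6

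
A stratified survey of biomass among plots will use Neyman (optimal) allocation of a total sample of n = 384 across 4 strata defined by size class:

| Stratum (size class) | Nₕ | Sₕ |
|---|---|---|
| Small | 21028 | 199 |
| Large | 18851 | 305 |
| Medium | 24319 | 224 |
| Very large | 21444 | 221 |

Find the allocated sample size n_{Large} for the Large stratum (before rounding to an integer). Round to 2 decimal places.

109.73

Neyman allocation: nₕ = n·NₕSₕ / Σⱼ NⱼSⱼ.
Σ NⱼSⱼ = 21028·199 + 18851·305 + 24319·224 + 21444·221 = 2.0120707 × 10^7.
n_{Large} = 384·18851·305 / (2.0120707 × 10^7) = 109.73.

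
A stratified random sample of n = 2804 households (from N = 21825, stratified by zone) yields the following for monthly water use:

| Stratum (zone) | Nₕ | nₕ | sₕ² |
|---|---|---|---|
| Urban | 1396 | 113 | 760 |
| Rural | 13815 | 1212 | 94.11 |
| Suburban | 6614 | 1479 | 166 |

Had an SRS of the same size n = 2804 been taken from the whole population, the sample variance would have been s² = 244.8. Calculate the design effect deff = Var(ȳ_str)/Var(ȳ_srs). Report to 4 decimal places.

Var(ȳ_str) = Σ Wₕ²(1−fₕ)sₕ²/nₕ with Wₕ = Nₕ/21825:
  Urban: (1396/21825)²·(1−113/1396)·760/113 = 0.025289411
  Rural: (13815/21825)²·(1−1212/13815)·94.11/1212 = 0.028382423
  Suburban: (6614/21825)²·(1−1479/6614)·166/1479 = 0.008002691
  → Var(ȳ_str) = 0.061674525.
Var(ȳ_srs) = (1 − 2804/21825)·244.8/2804 = 0.076087357.
deff = 0.061674525 / 0.076087357 = 0.8106.

0.8106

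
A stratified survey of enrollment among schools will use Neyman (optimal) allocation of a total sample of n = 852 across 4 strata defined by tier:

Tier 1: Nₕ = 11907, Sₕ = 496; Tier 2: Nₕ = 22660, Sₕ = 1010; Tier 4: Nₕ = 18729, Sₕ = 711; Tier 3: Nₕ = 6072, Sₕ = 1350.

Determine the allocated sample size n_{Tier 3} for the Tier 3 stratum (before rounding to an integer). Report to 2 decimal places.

138.83

Neyman allocation: nₕ = n·NₕSₕ / Σⱼ NⱼSⱼ.
Σ NⱼSⱼ = 11907·496 + 22660·1010 + 18729·711 + 6072·1350 = 5.0305991 × 10^7.
n_{Tier 3} = 852·6072·1350 / (5.0305991 × 10^7) = 138.83.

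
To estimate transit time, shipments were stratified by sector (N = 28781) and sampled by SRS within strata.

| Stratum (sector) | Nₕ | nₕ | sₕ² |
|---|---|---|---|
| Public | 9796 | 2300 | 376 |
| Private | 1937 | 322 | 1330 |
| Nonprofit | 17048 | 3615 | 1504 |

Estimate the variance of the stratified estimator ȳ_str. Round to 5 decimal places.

0.14511

Var(ȳ_str) = Σₕ Wₕ²(1 − fₕ)sₕ²/nₕ with Wₕ = Nₕ/N, N = 28781.
Public: Wₕ = 0.34036343; term = 0.34036343²·(1 − 0.23478971)·376/2300 = 0.014491943.
Private: Wₕ = 0.06730134; term = 0.06730134²·(1 − 0.16623645)·1330/322 = 0.015598619.
Nonprofit: Wₕ = 0.59233522; term = 0.59233522²·(1 − 0.21204833)·1504/3615 = 0.11502023.
Sum = 0.14511079.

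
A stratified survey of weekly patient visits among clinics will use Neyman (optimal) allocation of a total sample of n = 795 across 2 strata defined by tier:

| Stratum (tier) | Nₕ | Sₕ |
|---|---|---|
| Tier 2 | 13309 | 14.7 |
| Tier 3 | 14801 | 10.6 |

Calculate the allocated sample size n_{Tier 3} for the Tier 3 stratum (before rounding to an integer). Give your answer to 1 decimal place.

Neyman allocation: nₕ = n·NₕSₕ / Σⱼ NⱼSⱼ.
Σ NⱼSⱼ = 13309·14.7 + 14801·10.6 = 352532.9.
n_{Tier 3} = 795·14801·10.6 / 352532.9 = 353.8.

353.8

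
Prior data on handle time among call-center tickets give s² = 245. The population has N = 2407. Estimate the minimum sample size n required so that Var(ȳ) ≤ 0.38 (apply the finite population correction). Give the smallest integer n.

Without fpc, n₀ = s²/D = 245/0.38 = 644.7368.
With fpc, (1 − n/N)·s²/n ≤ D requires n ≥ n₀/(1 + n₀/N) = 644.7368/(1 + 644.7368/2407) = 508.5240.
Rounding up, n = 509.

509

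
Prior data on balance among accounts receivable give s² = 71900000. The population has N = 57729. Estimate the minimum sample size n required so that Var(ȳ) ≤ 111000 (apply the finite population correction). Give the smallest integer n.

Without fpc, n₀ = s²/D = 71900000/111000 = 647.7477.
With fpc, (1 − n/N)·s²/n ≤ D requires n ≥ n₀/(1 + n₀/N) = 647.7477/(1 + 647.7477/57729) = 640.5603.
Rounding up, n = 641.

641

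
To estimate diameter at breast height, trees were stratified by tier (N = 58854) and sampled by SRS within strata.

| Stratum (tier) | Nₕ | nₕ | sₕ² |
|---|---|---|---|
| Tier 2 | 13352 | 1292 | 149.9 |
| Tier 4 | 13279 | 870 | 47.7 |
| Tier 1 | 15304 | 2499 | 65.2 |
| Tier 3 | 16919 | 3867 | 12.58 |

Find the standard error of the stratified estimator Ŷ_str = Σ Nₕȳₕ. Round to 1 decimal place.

5792.1

Var(Ŷ_str) = Σₕ Nₕ²(1 − fₕ)sₕ²/nₕ.
Tier 2: 13352²·(1 − 1292/13352)·149.9/1292 = 1.8682404 × 10^7.
Tier 4: 13279²·(1 − 870/13279)·47.7/870 = 9.0344409 × 10^6.
Tier 1: 15304²·(1 − 2499/15304)·65.2/2499 = 5.1128833 × 10^6.
Tier 3: 16919²·(1 − 3867/16919)·12.58/3867 = 718386.6.
Sum = 3.3548115 × 10^7.
SE = √(3.3548115 × 10^7) = 5792.1.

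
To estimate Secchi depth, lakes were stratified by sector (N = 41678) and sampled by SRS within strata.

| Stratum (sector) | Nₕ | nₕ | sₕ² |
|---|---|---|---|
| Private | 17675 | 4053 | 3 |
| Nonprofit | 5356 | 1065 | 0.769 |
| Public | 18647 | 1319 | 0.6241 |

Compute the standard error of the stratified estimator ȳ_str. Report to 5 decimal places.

Var(ȳ_str) = Σₕ Wₕ²(1 − fₕ)sₕ²/nₕ with Wₕ = Nₕ/N, N = 41678.
Private: Wₕ = 0.42408465; term = 0.42408465²·(1 − 0.22930693)·3/4053 = 1.0259618 × 10^-4.
Nonprofit: Wₕ = 0.12850905; term = 0.12850905²·(1 − 0.19884242)·0.769/1065 = 9.5534905 × 10^-6.
Public: Wₕ = 0.44740631; term = 0.44740631²·(1 − 0.07073524)·0.6241/1319 = 8.8014263 × 10^-5.
Sum = 2.0016393 × 10^-4.
SE = √(2.0016393 × 10^-4) = 0.01415.

0.01415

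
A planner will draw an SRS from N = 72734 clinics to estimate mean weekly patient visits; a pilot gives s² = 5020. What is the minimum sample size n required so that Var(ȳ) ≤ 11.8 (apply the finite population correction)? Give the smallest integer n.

Without fpc, n₀ = s²/D = 5020/11.8 = 425.4237.
With fpc, (1 − n/N)·s²/n ≤ D requires n ≥ n₀/(1 + n₀/N) = 425.4237/(1 + 425.4237/72734) = 422.9499.
Rounding up, n = 423.

423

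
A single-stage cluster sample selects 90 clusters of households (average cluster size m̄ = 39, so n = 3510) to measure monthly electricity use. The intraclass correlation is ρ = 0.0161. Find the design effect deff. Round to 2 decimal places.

1.61

deff = 1 + (39 − 1)·0.0161 = 1 + 0.6118 = 1.6118.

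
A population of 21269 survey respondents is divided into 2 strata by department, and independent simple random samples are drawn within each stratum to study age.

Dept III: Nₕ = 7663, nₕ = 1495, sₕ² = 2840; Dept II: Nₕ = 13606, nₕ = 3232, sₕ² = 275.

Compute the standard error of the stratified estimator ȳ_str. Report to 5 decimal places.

0.47438

Var(ȳ_str) = Σₕ Wₕ²(1 − fₕ)sₕ²/nₕ with Wₕ = Nₕ/N, N = 21269.
Dept III: Wₕ = 0.36028962; term = 0.36028962²·(1 − 0.19509331)·2840/1495 = 0.19848432.
Dept II: Wₕ = 0.63971038; term = 0.63971038²·(1 − 0.23754226)·275/3232 = 0.02654874.
Sum = 0.22503306.
SE = √(0.22503306) = 0.47438.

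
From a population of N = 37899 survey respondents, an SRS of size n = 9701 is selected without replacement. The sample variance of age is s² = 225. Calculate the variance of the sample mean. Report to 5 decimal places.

0.01726

Under SRS without replacement, Var(ȳ) = (1 − f)·s²/n with f = n/N = 9701/37899 = 0.25596981.
Var(ȳ) = (1 − 0.25596981)·225/9701 = 0.74403019·0.023193485 = 0.017256653.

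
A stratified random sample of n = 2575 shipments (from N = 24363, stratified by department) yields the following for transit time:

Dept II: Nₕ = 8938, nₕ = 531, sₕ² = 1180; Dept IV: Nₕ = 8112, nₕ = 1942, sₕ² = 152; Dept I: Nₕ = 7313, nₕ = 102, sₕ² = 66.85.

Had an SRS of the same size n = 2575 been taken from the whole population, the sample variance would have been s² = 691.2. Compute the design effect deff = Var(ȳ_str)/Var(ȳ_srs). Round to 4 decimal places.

Var(ȳ_str) = Σ Wₕ²(1−fₕ)sₕ²/nₕ with Wₕ = Nₕ/24363:
  Dept II: (8938/24363)²·(1−531/8938)·1180/531 = 0.28132437
  Dept IV: (8112/24363)²·(1−1942/8112)·152/1942 = 0.0066000304
  Dept I: (7313/24363)²·(1−102/7313)·66.85/102 = 0.058227853
  → Var(ȳ_str) = 0.34615225.
Var(ȳ_srs) = (1 − 2575/24363)·691.2/2575 = 0.24005629.
deff = 0.34615225 / 0.24005629 = 1.4420.

1.4420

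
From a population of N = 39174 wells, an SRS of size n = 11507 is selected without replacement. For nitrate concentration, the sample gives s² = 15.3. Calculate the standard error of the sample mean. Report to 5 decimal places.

0.03064

Under SRS without replacement, Var(ȳ) = (1 − f)·s²/n with f = n/N = 11507/39174 = 0.29374075.
Var(ȳ) = (1 − 0.29374075)·15.3/11507 = 0.70625925·0.0013296254 = 9.3906027 × 10^-4.
SE(ȳ) = √(9.3906027 × 10^-4) = 0.03064.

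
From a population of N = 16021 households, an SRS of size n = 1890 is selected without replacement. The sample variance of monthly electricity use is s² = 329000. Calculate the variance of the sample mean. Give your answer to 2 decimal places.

Under SRS without replacement, Var(ȳ) = (1 − f)·s²/n with f = n/N = 1890/16021 = 0.11797016.
Var(ȳ) = (1 − 0.11797016)·329000/1890 = 0.88202984·174.07407 = 153.53853.

153.54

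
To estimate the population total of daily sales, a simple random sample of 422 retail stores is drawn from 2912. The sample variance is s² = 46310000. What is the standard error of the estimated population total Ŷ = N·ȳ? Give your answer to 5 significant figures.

892020

Var(Ŷ) = N²·Var(ȳ) = N²·(1 − n/N)·s²/n.
f = 422/2912 = 0.14491758; Var(ȳ) = 0.85508242·46310000/422 = 93836.177.
Var(Ŷ) = 2912² · 93836.177 = 7.9570676 × 10^11.
SE(Ŷ) = √(7.9570676 × 10^11) = 892020.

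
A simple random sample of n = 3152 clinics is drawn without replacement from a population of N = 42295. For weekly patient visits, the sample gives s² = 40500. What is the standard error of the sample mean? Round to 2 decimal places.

3.45

Under SRS without replacement, Var(ȳ) = (1 − f)·s²/n with f = n/N = 3152/42295 = 0.07452418.
Var(ȳ) = (1 − 0.07452418)·40500/3152 = 0.92547582·12.848985 = 11.891425.
SE(ȳ) = √(11.891425) = 3.45.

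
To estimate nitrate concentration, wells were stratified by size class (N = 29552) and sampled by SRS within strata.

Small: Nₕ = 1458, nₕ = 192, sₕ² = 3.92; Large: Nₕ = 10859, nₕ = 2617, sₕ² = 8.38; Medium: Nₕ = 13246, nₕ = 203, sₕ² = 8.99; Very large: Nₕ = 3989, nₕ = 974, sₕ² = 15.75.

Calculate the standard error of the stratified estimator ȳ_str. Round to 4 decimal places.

0.0967

Var(ȳ_str) = Σₕ Wₕ²(1 − fₕ)sₕ²/nₕ with Wₕ = Nₕ/N, N = 29552.
Small: Wₕ = 0.04933676; term = 0.04933676²·(1 − 0.13168724)·3.92/192 = 4.3152137 × 10^-5.
Large: Wₕ = 0.36745398; term = 0.36745398²·(1 − 0.24099825)·8.38/2617 = 3.2816252 × 10^-4.
Medium: Wₕ = 0.44822685; term = 0.44822685²·(1 − 0.01532538)·8.99/203 = 0.008760969.
Very large: Wₕ = 0.13498240; term = 0.13498240²·(1 − 0.24417147)·15.75/974 = 2.2268922 × 10^-4.
Sum = 0.0093549729.
SE = √(0.0093549729) = 0.0967.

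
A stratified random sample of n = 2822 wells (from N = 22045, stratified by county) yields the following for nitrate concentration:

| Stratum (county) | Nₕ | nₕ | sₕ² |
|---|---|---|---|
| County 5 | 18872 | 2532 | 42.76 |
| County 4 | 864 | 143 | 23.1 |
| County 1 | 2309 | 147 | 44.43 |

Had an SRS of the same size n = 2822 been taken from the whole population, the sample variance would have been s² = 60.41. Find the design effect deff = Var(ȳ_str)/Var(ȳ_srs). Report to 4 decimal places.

Var(ȳ_str) = Σ Wₕ²(1−fₕ)sₕ²/nₕ with Wₕ = Nₕ/22045:
  County 5: (18872/22045)²·(1−2532/18872)·42.76/2532 = 0.01071578
  County 4: (864/22045)²·(1−143/864)·23.1/143 = 2.0706407 × 10^-4
  County 1: (2309/22045)²·(1−147/2309)·44.43/147 = 0.0031046911
  → Var(ȳ_str) = 0.014027535.
Var(ȳ_srs) = (1 − 2822/22045)·60.41/2822 = 0.0186665.
deff = 0.014027535 / 0.0186665 = 0.7515.

0.7515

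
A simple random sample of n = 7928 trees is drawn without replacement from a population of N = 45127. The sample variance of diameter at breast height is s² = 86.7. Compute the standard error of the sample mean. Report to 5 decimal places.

Under SRS without replacement, Var(ȳ) = (1 − f)·s²/n with f = n/N = 7928/45127 = 0.17568196.
Var(ȳ) = (1 − 0.17568196)·86.7/7928 = 0.82431804·0.010935923 = 0.0090146788.
SE(ȳ) = √(0.0090146788) = 0.09495.

0.09495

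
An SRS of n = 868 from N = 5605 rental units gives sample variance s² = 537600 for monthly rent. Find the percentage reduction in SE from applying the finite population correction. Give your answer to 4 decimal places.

8.0686

f = n/N = 868/5605 = 0.15486173.
SE_no-fpc = √(s²/n) = 24.886841; SE_fpc = √((1−f)s²/n) = 22.878822.
Ratio = √(1−f) = 0.91931402. Reduction = 100·(1 − 0.91931402) = 8.0686%.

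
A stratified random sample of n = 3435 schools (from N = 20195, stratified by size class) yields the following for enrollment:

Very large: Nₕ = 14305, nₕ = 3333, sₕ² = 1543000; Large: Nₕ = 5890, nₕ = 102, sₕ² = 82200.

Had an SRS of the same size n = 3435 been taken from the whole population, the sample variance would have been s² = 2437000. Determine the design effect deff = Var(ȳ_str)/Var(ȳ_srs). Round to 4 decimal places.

Var(ȳ_str) = Σ Wₕ²(1−fₕ)sₕ²/nₕ with Wₕ = Nₕ/20195:
  Very large: (14305/20195)²·(1−3333/14305)·1543000/3333 = 178.16261
  Large: (5890/20195)²·(1−102/5890)·82200/102 = 67.363982
  → Var(ȳ_str) = 245.52659.
Var(ȳ_srs) = (1 − 3435/20195)·2437000/3435 = 588.78799.
deff = 245.52659 / 588.78799 = 0.4170.

0.4170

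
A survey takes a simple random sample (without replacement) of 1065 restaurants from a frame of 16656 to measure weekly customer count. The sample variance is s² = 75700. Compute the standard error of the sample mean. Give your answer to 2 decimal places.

Under SRS without replacement, Var(ȳ) = (1 − f)·s²/n with f = n/N = 1065/16656 = 0.06394092.
Var(ȳ) = (1 − 0.06394092)·75700/1065 = 0.93605908·71.079812 = 66.534903.
SE(ȳ) = √(66.534903) = 8.16.

8.16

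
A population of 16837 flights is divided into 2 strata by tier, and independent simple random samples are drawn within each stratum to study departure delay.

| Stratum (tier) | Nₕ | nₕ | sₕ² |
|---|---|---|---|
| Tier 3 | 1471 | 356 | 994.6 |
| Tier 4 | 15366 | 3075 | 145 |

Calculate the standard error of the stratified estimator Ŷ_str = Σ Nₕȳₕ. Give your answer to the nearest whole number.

3673

Var(Ŷ_str) = Σₕ Nₕ²(1 − fₕ)sₕ²/nₕ.
Tier 3: 1471²·(1 − 356/1471)·994.6/356 = 4.5823261 × 10^6.
Tier 4: 15366²·(1 − 3075/15366)·145/3075 = 8.9057588 × 10^6.
Sum = 1.3488085 × 10^7.
SE = √(1.3488085 × 10^7) = 3673.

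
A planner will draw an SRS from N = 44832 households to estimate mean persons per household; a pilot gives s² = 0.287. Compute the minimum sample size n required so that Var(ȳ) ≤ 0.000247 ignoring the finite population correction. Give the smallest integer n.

Without fpc, n₀ = s²/D = 0.287/0.000247 = 1161.9433.
Rounding up, n = 1162.

1162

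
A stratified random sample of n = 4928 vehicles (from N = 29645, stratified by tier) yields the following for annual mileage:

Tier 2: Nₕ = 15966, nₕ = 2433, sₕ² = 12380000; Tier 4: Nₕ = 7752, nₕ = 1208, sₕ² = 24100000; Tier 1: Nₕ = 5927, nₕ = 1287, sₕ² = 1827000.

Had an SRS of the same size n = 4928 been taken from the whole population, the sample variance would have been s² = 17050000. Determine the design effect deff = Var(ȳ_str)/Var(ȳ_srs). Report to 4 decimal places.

0.8483

Var(ȳ_str) = Σ Wₕ²(1−fₕ)sₕ²/nₕ with Wₕ = Nₕ/29645:
  Tier 2: (15966/29645)²·(1−2433/15966)·12380000/2433 = 1251.0246
  Tier 4: (7752/29645)²·(1−1208/7752)·24100000/1208 = 1151.6069
  Tier 1: (5927/29645)²·(1−1287/5927)·1827000/1287 = 44.423216
  → Var(ȳ_str) = 2447.0547.
Var(ȳ_srs) = (1 − 4928/29645)·17050000/4928 = 2884.6823.
deff = 2447.0547 / 2884.6823 = 0.8483.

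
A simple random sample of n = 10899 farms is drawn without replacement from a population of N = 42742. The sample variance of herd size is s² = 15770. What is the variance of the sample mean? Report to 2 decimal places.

1.08

Under SRS without replacement, Var(ȳ) = (1 − f)·s²/n with f = n/N = 10899/42742 = 0.25499509.
Var(ȳ) = (1 − 0.25499509)·15770/10899 = 0.74500491·1.4469217 = 1.0779638.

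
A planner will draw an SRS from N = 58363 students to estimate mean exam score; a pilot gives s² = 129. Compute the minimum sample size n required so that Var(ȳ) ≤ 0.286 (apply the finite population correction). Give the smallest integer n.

448

Without fpc, n₀ = s²/D = 129/0.286 = 451.0490.
With fpc, (1 − n/N)·s²/n ≤ D requires n ≥ n₀/(1 + n₀/N) = 451.0490/(1 + 451.0490/58363) = 447.5899.
Rounding up, n = 448.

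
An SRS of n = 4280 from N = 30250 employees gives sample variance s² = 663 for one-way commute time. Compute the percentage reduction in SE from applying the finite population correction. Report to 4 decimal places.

7.3441

f = n/N = 4280/30250 = 0.14148760.
SE_no-fpc = √(s²/n) = 0.39358168; SE_fpc = √((1−f)s²/n) = 0.36467682.
Ratio = √(1−f) = 0.92655944. Reduction = 100·(1 − 0.92655944) = 7.3441%.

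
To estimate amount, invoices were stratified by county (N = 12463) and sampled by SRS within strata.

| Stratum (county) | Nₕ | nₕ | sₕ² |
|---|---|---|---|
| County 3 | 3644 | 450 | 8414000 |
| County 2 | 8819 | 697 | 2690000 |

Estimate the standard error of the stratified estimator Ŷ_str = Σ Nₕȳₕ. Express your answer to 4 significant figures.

702900

Var(Ŷ_str) = Σₕ Nₕ²(1 − fₕ)sₕ²/nₕ.
County 3: 3644²·(1 − 450/3644)·8414000/450 = 2.1762224 × 10^11.
County 2: 8819²·(1 − 697/8819)·2690000/697 = 2.764406 × 10^11.
Sum = 4.9406284 × 10^11.
SE = √(4.9406284 × 10^11) = 702900.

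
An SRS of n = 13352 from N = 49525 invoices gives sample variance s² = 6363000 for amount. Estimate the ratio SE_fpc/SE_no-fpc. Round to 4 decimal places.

0.8546

f = n/N = 13352/49525 = 0.26960121.
SE_no-fpc = √(s²/n) = 21.830204; SE_fpc = √((1−f)s²/n) = 18.656829.
Ratio = √(1−f) = 0.85463372.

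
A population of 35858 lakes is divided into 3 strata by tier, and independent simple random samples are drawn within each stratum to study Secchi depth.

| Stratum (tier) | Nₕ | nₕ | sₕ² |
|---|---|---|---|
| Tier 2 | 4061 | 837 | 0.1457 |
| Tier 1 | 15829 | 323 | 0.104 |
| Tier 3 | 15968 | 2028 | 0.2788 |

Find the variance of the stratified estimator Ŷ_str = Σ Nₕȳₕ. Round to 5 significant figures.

111910

Var(Ŷ_str) = Σₕ Nₕ²(1 − fₕ)sₕ²/nₕ.
Tier 2: 4061²·(1 − 837/4061)·0.1457/837 = 2279.0934.
Tier 1: 15829²·(1 − 323/15829)·0.104/323 = 79028.561.
Tier 3: 15968²·(1 − 2028/15968)·0.2788/2028 = 30601.176.
Sum = 111908.83.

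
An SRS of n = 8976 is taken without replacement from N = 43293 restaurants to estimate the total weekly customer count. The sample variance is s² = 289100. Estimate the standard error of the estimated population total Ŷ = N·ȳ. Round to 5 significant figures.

Var(Ŷ) = N²·Var(ȳ) = N²·(1 − n/N)·s²/n.
f = 8976/43293 = 0.20733144; Var(ȳ) = 0.79266856·289100/8976 = 25.530357.
Var(Ŷ) = 43293² · 25.530357 = 4.7851136 × 10^10.
SE(Ŷ) = √(4.7851136 × 10^10) = 218750.

218750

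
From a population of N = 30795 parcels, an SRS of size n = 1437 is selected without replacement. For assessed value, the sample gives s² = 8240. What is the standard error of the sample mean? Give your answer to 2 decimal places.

Under SRS without replacement, Var(ȳ) = (1 − f)·s²/n with f = n/N = 1437/30795 = 0.04666342.
Var(ȳ) = (1 − 0.04666342)·8240/1437 = 0.95333658·5.7341684 = 5.4665925.
SE(ȳ) = √(5.4665925) = 2.34.

2.34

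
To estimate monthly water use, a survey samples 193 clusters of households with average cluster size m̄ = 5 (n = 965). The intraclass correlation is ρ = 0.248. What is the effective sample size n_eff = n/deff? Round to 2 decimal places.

484.44

deff = 1 + (5 − 1)·0.248 = 1 + 0.992 = 1.992.
n_eff = 965 / 1.992 = 484.44.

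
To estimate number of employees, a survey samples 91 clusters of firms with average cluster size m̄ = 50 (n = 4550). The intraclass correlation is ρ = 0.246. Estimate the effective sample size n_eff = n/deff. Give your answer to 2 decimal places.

348.55

deff = 1 + (50 − 1)·0.246 = 1 + 12.054 = 13.054.
n_eff = 4550 / 13.054 = 348.55.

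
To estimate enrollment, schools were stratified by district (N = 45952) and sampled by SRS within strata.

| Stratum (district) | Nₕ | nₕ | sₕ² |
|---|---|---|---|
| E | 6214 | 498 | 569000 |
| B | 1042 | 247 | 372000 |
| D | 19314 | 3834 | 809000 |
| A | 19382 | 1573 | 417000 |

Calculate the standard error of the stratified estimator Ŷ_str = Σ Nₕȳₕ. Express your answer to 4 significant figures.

443200

Var(Ŷ_str) = Σₕ Nₕ²(1 − fₕ)sₕ²/nₕ.
E: 6214²·(1 − 498/6214)·569000/498 = 4.058321 × 10^10.
B: 1042²·(1 − 247/1042)·372000/247 = 1.2476157 × 10^9.
D: 19314²·(1 − 3834/19314)·809000/3834 = 6.3086959 × 10^10.
A: 19382²·(1 − 1573/19382)·417000/1573 = 9.1505133 × 10^10.
Sum = 1.9642292 × 10^11.
SE = √(1.9642292 × 10^11) = 443200.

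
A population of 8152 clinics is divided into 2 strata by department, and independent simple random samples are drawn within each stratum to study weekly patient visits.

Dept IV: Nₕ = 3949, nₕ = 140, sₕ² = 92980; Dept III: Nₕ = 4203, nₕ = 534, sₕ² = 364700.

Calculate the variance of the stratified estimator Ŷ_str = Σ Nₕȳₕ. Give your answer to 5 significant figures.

2.0522 × 10^10

Var(Ŷ_str) = Σₕ Nₕ²(1 − fₕ)sₕ²/nₕ.
Dept IV: 3949²·(1 − 140/3949)·92980/140 = 9.9898648 × 10^9.
Dept III: 4203²·(1 − 534/4203)·364700/534 = 1.0531776 × 10^10.
Sum = 2.0521641 × 10^10.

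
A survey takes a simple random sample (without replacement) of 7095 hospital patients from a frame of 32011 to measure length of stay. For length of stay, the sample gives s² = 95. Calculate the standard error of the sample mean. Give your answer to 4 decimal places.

Under SRS without replacement, Var(ȳ) = (1 − f)·s²/n with f = n/N = 7095/32011 = 0.22164256.
Var(ȳ) = (1 − 0.22164256)·95/7095 = 0.77835744·0.013389711 = 0.010421981.
SE(ȳ) = √(0.010421981) = 0.1021.

0.1021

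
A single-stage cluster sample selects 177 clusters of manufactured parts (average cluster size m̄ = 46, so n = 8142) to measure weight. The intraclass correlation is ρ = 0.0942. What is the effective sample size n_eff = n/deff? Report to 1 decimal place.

1554.1

deff = 1 + (46 − 1)·0.0942 = 1 + 4.239 = 5.239.
n_eff = 8142 / 5.239 = 1554.1.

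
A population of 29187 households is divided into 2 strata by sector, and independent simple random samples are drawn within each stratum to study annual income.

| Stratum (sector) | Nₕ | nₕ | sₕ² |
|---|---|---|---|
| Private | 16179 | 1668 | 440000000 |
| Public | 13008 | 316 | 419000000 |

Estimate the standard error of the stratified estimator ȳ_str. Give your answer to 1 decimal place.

Var(ȳ_str) = Σₕ Wₕ²(1 − fₕ)sₕ²/nₕ with Wₕ = Nₕ/N, N = 29187.
Private: Wₕ = 0.55432213; term = 0.55432213²·(1 − 0.10309661)·440000000/1668 = 72698.714.
Public: Wₕ = 0.44567787; term = 0.44567787²·(1 − 0.02429274)·419000000/316 = 256973.66.
Sum = 329672.37.
SE = √(329672.37) = 574.2.

574.2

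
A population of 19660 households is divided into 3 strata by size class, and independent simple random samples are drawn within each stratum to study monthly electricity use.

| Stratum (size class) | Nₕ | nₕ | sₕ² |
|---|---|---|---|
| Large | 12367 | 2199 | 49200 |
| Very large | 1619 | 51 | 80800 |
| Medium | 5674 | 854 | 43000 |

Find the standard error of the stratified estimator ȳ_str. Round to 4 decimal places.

Var(ȳ_str) = Σₕ Wₕ²(1 − fₕ)sₕ²/nₕ with Wₕ = Nₕ/N, N = 19660.
Large: Wₕ = 0.62904374; term = 0.62904374²·(1 − 0.17781192)·49200/2199 = 7.2790172.
Very large: Wₕ = 0.08234995; term = 0.08234995²·(1 − 0.03150093)·80800/51 = 10.405599.
Medium: Wₕ = 0.28860631; term = 0.28860631²·(1 − 0.15051110)·43000/854 = 3.5627055.
Sum = 21.247322.
SE = √(21.247322) = 4.6095.

4.6095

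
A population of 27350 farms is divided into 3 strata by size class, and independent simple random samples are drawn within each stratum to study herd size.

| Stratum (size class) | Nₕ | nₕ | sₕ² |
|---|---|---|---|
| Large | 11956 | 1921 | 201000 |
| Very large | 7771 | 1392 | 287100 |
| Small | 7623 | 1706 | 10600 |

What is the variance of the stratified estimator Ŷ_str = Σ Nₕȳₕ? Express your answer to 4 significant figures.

2.306 × 10^10

Var(Ŷ_str) = Σₕ Nₕ²(1 − fₕ)sₕ²/nₕ.
Large: 11956²·(1 − 1921/11956)·201000/1921 = 1.2553707 × 10^10.
Very large: 7771²·(1 − 1392/7771)·287100/1392 = 1.0224062 × 10^10.
Small: 7623²·(1 − 1706/7623)·10600/1706 = 2.8025562 × 10^8.
Sum = 2.3058025 × 10^10.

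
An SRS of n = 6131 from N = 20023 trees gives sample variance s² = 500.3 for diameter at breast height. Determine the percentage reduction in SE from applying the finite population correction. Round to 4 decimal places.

16.7052

f = n/N = 6131/20023 = 0.30619787.
SE_no-fpc = √(s²/n) = 0.28566011; SE_fpc = √((1−f)s²/n) = 0.23793997.
Ratio = √(1−f) = 0.83294785. Reduction = 100·(1 − 0.83294785) = 16.7052%.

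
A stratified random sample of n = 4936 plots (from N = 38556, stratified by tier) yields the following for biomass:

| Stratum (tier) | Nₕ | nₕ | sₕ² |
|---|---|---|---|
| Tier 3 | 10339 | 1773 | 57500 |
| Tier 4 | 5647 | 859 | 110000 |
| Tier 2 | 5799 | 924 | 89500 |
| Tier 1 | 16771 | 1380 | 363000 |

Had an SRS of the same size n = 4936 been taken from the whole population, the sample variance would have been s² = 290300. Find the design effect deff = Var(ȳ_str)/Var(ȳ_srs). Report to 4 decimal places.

1.0096

Var(ȳ_str) = Σ Wₕ²(1−fₕ)sₕ²/nₕ with Wₕ = Nₕ/38556:
  Tier 3: (10339/38556)²·(1−1773/10339)·57500/1773 = 1.9321097
  Tier 4: (5647/38556)²·(1−859/5647)·110000/859 = 2.3290966
  Tier 2: (5799/38556)²·(1−924/5799)·89500/924 = 1.8420222
  Tier 1: (16771/38556)²·(1−1380/16771)·363000/1380 = 45.674036
  → Var(ȳ_str) = 51.777265.
Var(ȳ_srs) = (1 − 4936/38556)·290300/4936 = 51.283496.
deff = 51.777265 / 51.283496 = 1.0096.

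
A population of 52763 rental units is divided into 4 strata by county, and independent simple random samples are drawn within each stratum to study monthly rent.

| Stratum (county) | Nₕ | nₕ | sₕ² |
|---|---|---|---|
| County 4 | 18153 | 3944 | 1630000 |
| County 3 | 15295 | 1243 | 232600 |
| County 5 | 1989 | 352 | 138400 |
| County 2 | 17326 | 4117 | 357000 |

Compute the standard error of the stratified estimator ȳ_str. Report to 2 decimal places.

7.77

Var(ȳ_str) = Σₕ Wₕ²(1 − fₕ)sₕ²/nₕ with Wₕ = Nₕ/N, N = 52763.
County 4: Wₕ = 0.34404791; term = 0.34404791²·(1 − 0.21726436)·1630000/3944 = 38.291613.
County 3: Wₕ = 0.28988117; term = 0.28988117²·(1 − 0.08126839)·232600/1243 = 14.446653.
County 5: Wₕ = 0.03769687; term = 0.03769687²·(1 − 0.17697335)·138400/352 = 0.45985184.
County 2: Wₕ = 0.32837405; term = 0.32837405²·(1 − 0.23761976)·357000/4117 = 7.1284751.
Sum = 60.326593.
SE = √(60.326593) = 7.77.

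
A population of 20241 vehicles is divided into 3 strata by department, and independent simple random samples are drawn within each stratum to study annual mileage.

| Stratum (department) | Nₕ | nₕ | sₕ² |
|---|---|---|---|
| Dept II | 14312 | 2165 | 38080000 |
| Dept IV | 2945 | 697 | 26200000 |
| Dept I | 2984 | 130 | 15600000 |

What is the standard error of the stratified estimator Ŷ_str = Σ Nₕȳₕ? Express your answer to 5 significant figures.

Var(Ŷ_str) = Σₕ Nₕ²(1 − fₕ)sₕ²/nₕ.
Dept II: 14312²·(1 − 2165/14312)·38080000/2165 = 3.0577952 × 10^12.
Dept IV: 2945²·(1 − 697/2945)·26200000/697 = 2.4885715 × 10^11.
Dept I: 2984²·(1 − 130/2984)·15600000/130 = 1.0219603 × 10^12.
Sum = 4.3286127 × 10^12.
SE = √(4.3286127 × 10^12) = 2.0805 × 10^6.

2.0805 × 10^6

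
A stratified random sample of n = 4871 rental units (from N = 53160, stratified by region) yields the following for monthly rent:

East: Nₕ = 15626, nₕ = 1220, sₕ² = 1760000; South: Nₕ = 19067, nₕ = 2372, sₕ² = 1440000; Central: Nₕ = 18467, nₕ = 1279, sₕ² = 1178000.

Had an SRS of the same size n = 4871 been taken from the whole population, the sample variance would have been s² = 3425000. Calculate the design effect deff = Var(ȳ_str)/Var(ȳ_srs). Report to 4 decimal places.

Var(ȳ_str) = Σ Wₕ²(1−fₕ)sₕ²/nₕ with Wₕ = Nₕ/53160:
  East: (15626/53160)²·(1−1220/15626)·1760000/1220 = 114.91431
  South: (19067/53160)²·(1−2372/19067)·1440000/2372 = 68.382764
  Central: (18467/53160)²·(1−1279/18467)·1178000/1279 = 103.44905
  → Var(ȳ_str) = 286.74612.
Var(ȳ_srs) = (1 − 4871/53160)·3425000/4871 = 638.7129.
deff = 286.74612 / 638.7129 = 0.4489.

0.4489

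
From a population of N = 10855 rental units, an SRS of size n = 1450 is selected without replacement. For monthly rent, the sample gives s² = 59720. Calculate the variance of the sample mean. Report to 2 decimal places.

35.68

Under SRS without replacement, Var(ȳ) = (1 − f)·s²/n with f = n/N = 1450/10855 = 0.13357900.
Var(ȳ) = (1 − 0.13357900)·59720/1450 = 0.86642100·41.186207 = 35.684595.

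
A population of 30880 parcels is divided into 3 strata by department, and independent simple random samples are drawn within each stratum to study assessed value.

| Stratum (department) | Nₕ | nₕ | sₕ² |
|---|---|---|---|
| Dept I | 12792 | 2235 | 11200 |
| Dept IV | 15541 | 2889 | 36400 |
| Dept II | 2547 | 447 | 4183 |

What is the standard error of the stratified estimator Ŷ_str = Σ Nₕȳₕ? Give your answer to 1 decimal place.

56605.3

Var(Ŷ_str) = Σₕ Nₕ²(1 − fₕ)sₕ²/nₕ.
Dept I: 12792²·(1 − 2235/12792)·11200/2235 = 6.7673629 × 10^8.
Dept IV: 15541²·(1 − 2889/15541)·36400/2889 = 2.4773763 × 10^9.
Dept II: 2547²·(1 − 447/2547)·4183/447 = 5.0052823 × 10^7.
Sum = 3.2041654 × 10^9.
SE = √(3.2041654 × 10^9) = 56605.3.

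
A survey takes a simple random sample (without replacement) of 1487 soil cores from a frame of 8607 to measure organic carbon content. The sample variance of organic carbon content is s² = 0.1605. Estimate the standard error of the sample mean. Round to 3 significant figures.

Under SRS without replacement, Var(ȳ) = (1 − f)·s²/n with f = n/N = 1487/8607 = 0.17276635.
Var(ȳ) = (1 − 0.17276635)·0.1605/1487 = 0.82723365·1.0793544 × 10^-4 = 8.9287828 × 10^-5.
SE(ȳ) = √(8.9287828 × 10^-5) = 0.00945.

0.00945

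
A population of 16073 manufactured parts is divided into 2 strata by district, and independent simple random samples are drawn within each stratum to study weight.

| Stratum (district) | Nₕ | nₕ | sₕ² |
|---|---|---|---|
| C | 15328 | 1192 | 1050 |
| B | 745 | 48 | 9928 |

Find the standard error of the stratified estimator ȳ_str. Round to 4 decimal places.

Var(ȳ_str) = Σₕ Wₕ²(1 − fₕ)sₕ²/nₕ with Wₕ = Nₕ/N, N = 16073.
C: Wₕ = 0.95364898; term = 0.95364898²·(1 − 0.07776618)·1050/1192 = 0.73880731.
B: Wₕ = 0.04635102; term = 0.04635102²·(1 − 0.06442953)·9928/48 = 0.41573414.
Sum = 1.1545415.
SE = √(1.1545415) = 1.0745.

1.0745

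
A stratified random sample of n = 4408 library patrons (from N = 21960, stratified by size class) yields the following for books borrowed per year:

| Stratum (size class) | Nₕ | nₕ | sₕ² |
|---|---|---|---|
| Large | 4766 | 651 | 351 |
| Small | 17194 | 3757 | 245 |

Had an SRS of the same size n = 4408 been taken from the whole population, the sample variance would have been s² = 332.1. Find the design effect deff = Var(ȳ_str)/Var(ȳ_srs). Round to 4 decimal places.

0.8830

Var(ȳ_str) = Σ Wₕ²(1−fₕ)sₕ²/nₕ with Wₕ = Nₕ/21960:
  Large: (4766/21960)²·(1−651/4766)·351/651 = 0.021927309
  Small: (17194/21960)²·(1−3757/17194)·245/3757 = 0.031242045
  → Var(ȳ_str) = 0.053169354.
Var(ȳ_srs) = (1 − 4408/21960)·332.1/4408 = 0.06021734.
deff = 0.053169354 / 0.06021734 = 0.8830.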